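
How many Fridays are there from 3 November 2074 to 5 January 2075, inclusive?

9

3 November 2074 is a Saturday.
That's 64 days from start to end, counting both.
64 = 7 × 9 + 1, so there are 9 full weeks plus 1 extra day.
Each full week contributes one Friday: 9 so far.
The 1 extra day is Saturday — none qualify.
Total: 9 + 0 = 9.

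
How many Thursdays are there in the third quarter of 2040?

Jul 1, 2040 is a Sunday.
From Jul 1, 2040 to Sep 30, 2040 is 92 days inclusive.
92 = 7 × 13 + 1, so there are 13 full weeks plus 1 extra day.
Each full week contributes one Thursday: 13 so far.
The 1 extra day is Sunday — none qualify.
Total: 13 + 0 = 13.

13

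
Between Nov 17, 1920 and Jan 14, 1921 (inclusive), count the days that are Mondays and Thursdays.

17

Nov 17, 1920 is a Wednesday.
From Nov 17, 1920 to Jan 14, 1921 is 59 days inclusive.
59 = 7 × 8 + 3, so there are 8 full weeks plus 3 extra days.
Each full week contributes 2 days from the set (Mon, Thu): 8 × 2 = 16.
The 3 extra days are Wednesday, Thursday, Friday — 1 of them qualifies.
Total: 16 + 1 = 17.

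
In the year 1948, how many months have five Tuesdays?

4

A month has five Tuesdays exactly when Tuesday falls within its first (length − 28) days.
Jan: 31 days, starts Thu → 5 of Thu, Fri, Sat
Feb: 29 days, starts Sun → 5 of Sun
Mar: 31 days, starts Mon → 5 of Mon, Tue, Wed ✓
Apr: 30 days, starts Thu → 5 of Thu, Fri
May: 31 days, starts Sat → 5 of Sat, Sun, Mon
Jun: 30 days, starts Tue → 5 of Tue, Wed ✓
Jul: 31 days, starts Thu → 5 of Thu, Fri, Sat
Aug: 31 days, starts Sun → 5 of Sun, Mon, Tue ✓
Sep: 30 days, starts Wed → 5 of Wed, Thu
Oct: 31 days, starts Fri → 5 of Fri, Sat, Sun
Nov: 30 days, starts Mon → 5 of Mon, Tue ✓
Dec: 31 days, starts Wed → 5 of Wed, Thu, Fri
Months with five Tuesdays: Mar, Jun, Aug, Nov.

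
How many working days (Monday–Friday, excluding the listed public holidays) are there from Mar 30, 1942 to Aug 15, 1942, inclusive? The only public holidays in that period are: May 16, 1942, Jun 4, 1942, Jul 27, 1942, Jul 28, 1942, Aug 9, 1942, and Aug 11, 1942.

Mar 30, 1942 is a Monday.
That's 139 days from start to end, counting both.
139 = 7 × 19 + 6, so there are 19 full weeks plus 6 extra days.
Each full week contributes 5 weekdays (Mon–Fri): 19 × 5 = 95.
The 6 extra days are Mon, Tue, Wed, Thu, Fri, Sat — 5 of them qualify.
Total: 95 + 5 = 100.
Holidays: May 16, 1942 (Sat); Jun 4, 1942 (Thu); Jul 27, 1942 (Mon); Jul 28, 1942 (Tue); Aug 9, 1942 (Sun); Aug 11, 1942 (Tue).
4 of the 6 holidays fall on weekdays; the rest are weekends and were already excluded.
Business days: 100 − 4 = 96.

96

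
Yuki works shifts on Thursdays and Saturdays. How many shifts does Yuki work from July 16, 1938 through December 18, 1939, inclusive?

July 16, 1938 is a Saturday.
The range spans 521 days (inclusive of both endpoints).
521 = 7 × 74 + 3, so there are 74 full weeks plus 3 extra days.
Each full week contributes 2 days from the set (Thu, Sat): 74 × 2 = 148.
The 3 extra days are Sat, Sun, Mon — 1 of them qualifies.
Total: 148 + 1 = 149.

149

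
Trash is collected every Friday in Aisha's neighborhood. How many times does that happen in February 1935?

1935-02-01 is a Friday.
The range spans 28 days (inclusive of both endpoints).
28 = 7 × 4, so the span is exactly 4 full weeks.
Each full week contributes one Friday: 4 so far.

4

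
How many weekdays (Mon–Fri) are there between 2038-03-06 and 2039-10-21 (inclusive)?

2038-03-06 is a Saturday.
The range spans 595 days (inclusive of both endpoints).
595 = 7 × 85, so the span is exactly 85 full weeks.
Each full week contributes 5 weekdays (Mon–Fri): 85 × 5 = 425.

425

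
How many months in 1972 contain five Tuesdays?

A month has five Tuesdays exactly when Tuesday falls within its first (length − 28) days.
Jan: 31 days, starts Sat → 5 of Sat, Sun, Mon
Feb: 29 days, starts Tue → 5 of Tue ✓
Mar: 31 days, starts Wed → 5 of Wed, Thu, Fri
Apr: 30 days, starts Sat → 5 of Sat, Sun
May: 31 days, starts Mon → 5 of Mon, Tue, Wed ✓
Jun: 30 days, starts Thu → 5 of Thu, Fri
Jul: 31 days, starts Sat → 5 of Sat, Sun, Mon
Aug: 31 days, starts Tue → 5 of Tue, Wed, Thu ✓
Sep: 30 days, starts Fri → 5 of Fri, Sat
Oct: 31 days, starts Sun → 5 of Sun, Mon, Tue ✓
Nov: 30 days, starts Wed → 5 of Wed, Thu
Dec: 31 days, starts Fri → 5 of Fri, Sat, Sun
Months with five Tuesdays: Feb, May, Aug, Oct.

4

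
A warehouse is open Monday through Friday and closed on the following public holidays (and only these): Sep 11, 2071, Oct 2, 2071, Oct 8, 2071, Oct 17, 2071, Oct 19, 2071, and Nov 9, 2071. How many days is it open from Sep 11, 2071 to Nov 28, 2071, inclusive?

51

Sep 11, 2071 is a Friday.
The range spans 79 days (inclusive of both endpoints).
79 = 7 × 11 + 2, so there are 11 full weeks plus 2 extra days.
Each full week contributes 5 weekdays (Mon–Fri): 11 × 5 = 55.
The 2 extra days are Fri, Sat — 1 of them qualifies.
Total: 55 + 1 = 56.
Holidays: Sep 11, 2071 (Fri); Oct 2, 2071 (Fri); Oct 8, 2071 (Thu); Oct 17, 2071 (Sat); Oct 19, 2071 (Mon); Nov 9, 2071 (Mon).
5 of the 6 holidays fall on weekdays; the rest are weekends and were already excluded.
Business days: 56 − 5 = 51.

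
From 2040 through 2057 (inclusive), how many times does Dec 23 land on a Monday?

Day of week of December 23 in each year:
2040: Sun, 2041: Mon ✓, 2042: Tue, 2043: Wed, 2044: Fri, 2045: Sat, 2046: Sun, 2047: Mon ✓, 2048: Wed, 2049: Thu, 2050: Fri, 2051: Sat, 2052: Mon ✓, 2053: Tue, 2054: Wed, 2055: Thu, 2056: Sat, 2057: Sun
Mondays: 2041, 2047, 2052.

3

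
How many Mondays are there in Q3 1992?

13

1 July 1992 is a Wednesday.
That's 92 days from start to end, counting both.
92 = 7 × 13 + 1, so there are 13 full weeks plus 1 extra day.
Each full week contributes one Monday: 13 so far.
The 1 extra day is Wednesday — none qualify.
Total: 13 + 0 = 13.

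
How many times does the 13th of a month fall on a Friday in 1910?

The 13th falls on a Friday when the month's 13th has weekday Fri.
Jan 13 is Thu; Feb 13 is Sun; Mar 13 is Sun; Apr 13 is Wed; May 13 is Fri ✓; Jun 13 is Mon; Jul 13 is Wed; Aug 13 is Sat; Sep 13 is Tue; Oct 13 is Thu; Nov 13 is Sun; Dec 13 is Tue.
Friday the 13ths: May.

1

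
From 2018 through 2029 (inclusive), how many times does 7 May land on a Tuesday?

Day of week of May 7 in each year:
2018: Mon, 2019: Tue ✓, 2020: Thu, 2021: Fri, 2022: Sat, 2023: Sun, 2024: Tue ✓, 2025: Wed, 2026: Thu, 2027: Fri, 2028: Sun, 2029: Mon
Tuesdays: 2019, 2024.

2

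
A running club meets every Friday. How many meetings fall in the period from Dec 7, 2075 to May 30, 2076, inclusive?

25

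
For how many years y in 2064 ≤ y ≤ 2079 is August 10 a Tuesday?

2

Day of week of August 10 in each year:
2064: Sun, 2065: Mon, 2066: Tue ✓, 2067: Wed, 2068: Fri, 2069: Sat, 2070: Sun, 2071: Mon, 2072: Wed, 2073: Thu, 2074: Fri, 2075: Sat, 2076: Mon, 2077: Tue ✓, 2078: Wed, 2079: Thu
Tuesdays: 2066, 2077.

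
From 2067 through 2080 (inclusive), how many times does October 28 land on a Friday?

Day of week of October 28 in each year:
2067: Fri ✓, 2068: Sun, 2069: Mon, 2070: Tue, 2071: Wed, 2072: Fri ✓, 2073: Sat, 2074: Sun, 2075: Mon, 2076: Wed, 2077: Thu, 2078: Fri ✓, 2079: Sat, 2080: Mon
Fridays: 2067, 2072, 2078.

3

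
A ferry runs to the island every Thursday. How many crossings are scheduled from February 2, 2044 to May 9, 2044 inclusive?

14 Thursdays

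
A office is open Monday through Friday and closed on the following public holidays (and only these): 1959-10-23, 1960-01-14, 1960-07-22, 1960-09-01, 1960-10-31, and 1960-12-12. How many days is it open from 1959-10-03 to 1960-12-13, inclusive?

306

1959-10-03 is a Saturday.
The range spans 438 days (inclusive of both endpoints).
438 = 7 × 62 + 4, so there are 62 full weeks plus 4 extra days.
Each full week contributes 5 weekdays (Mon–Fri): 62 × 5 = 310.
The 4 extra days are Saturday, Sunday, Monday, Tuesday — 2 of them qualify.
Total: 310 + 2 = 312.
Holidays: 1959-10-23 (Fri); 1960-01-14 (Thu); 1960-07-22 (Fri); 1960-09-01 (Thu); 1960-10-31 (Mon); 1960-12-12 (Mon).
All 6 holidays fall on weekdays, so subtract 6.
Business days: 312 − 6 = 306.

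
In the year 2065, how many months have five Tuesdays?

A month has five Tuesdays exactly when Tuesday falls within its first (length − 28) days.
Jan: 31 days, starts Thu → 5 of Thu, Fri, Sat
Feb: 28 days, starts Sun → 5 of (none)
Mar: 31 days, starts Sun → 5 of Sun, Mon, Tue ✓
Apr: 30 days, starts Wed → 5 of Wed, Thu
May: 31 days, starts Fri → 5 of Fri, Sat, Sun
Jun: 30 days, starts Mon → 5 of Mon, Tue ✓
Jul: 31 days, starts Wed → 5 of Wed, Thu, Fri
Aug: 31 days, starts Sat → 5 of Sat, Sun, Mon
Sep: 30 days, starts Tue → 5 of Tue, Wed ✓
Oct: 31 days, starts Thu → 5 of Thu, Fri, Sat
Nov: 30 days, starts Sun → 5 of Sun, Mon
Dec: 31 days, starts Tue → 5 of Tue, Wed, Thu ✓
Months with five Tuesdays: Mar, Jun, Sep, Dec.

4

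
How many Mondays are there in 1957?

January 1, 1957 is a Tuesday.
That's 365 days from start to end, counting both.
365 = 7 × 52 + 1, so there are 52 full weeks plus 1 extra day.
Each full week contributes one Monday: 52 so far.
The 1 extra day is Tue — none qualify.
Total: 52 + 0 = 52.

52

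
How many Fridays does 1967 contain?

52

1967-01-01 is a Sunday.
That's 365 days from start to end, counting both.
365 = 7 × 52 + 1, so there are 52 full weeks plus 1 extra day.
Each full week contributes one Friday: 52 so far.
The 1 extra day is Sunday — none qualify.
Total: 52 + 0 = 52.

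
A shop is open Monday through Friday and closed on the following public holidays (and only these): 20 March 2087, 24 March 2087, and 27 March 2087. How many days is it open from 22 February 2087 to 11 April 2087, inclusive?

32

22 February 2087 is a Saturday.
That's 49 days from start to end, counting both.
49 = 7 × 7, so the span is exactly 7 full weeks.
Each full week contributes 5 weekdays (Mon–Fri): 7 × 5 = 35.
Total: 35.
Holidays: 20 March 2087 (Thu); 24 March 2087 (Mon); 27 March 2087 (Thu).
All 3 holidays fall on weekdays, so subtract 3.
Business days: 35 − 3 = 32.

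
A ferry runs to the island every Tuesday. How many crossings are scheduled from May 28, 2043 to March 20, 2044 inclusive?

42

May 28, 2043 is a Thursday.
From May 28, 2043 to March 20, 2044 is 298 days inclusive.
298 = 7 × 42 + 4, so there are 42 full weeks plus 4 extra days.
Each full week contributes one Tuesday: 42 so far.
The 4 extra days are Thu, Fri, Sat, Sun — none qualify.
Total: 42 + 0 = 42.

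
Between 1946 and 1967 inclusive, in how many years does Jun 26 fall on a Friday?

Day of week of June 26 in each year:
1946: Wed, 1947: Thu, 1948: Sat, 1949: Sun, 1950: Mon, 1951: Tue, 1952: Thu, 1953: Fri ✓, 1954: Sat, 1955: Sun, 1956: Tue, 1957: Wed, 1958: Thu, 1959: Fri ✓, 1960: Sun, 1961: Mon, 1962: Tue, 1963: Wed, 1964: Fri ✓, 1965: Sat, 1966: Sun, 1967: Mon
Fridays: 1953, 1959, 1964.

3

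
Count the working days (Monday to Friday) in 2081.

Jan 1, 2081 is a Wednesday.
That's 365 days from start to end, counting both.
365 = 7 × 52 + 1, so there are 52 full weeks plus 1 extra day.
Each full week contributes 5 weekdays (Mon–Fri): 52 × 5 = 260.
The 1 extra day is Wed — 1 of them qualifies.
Total: 260 + 1 = 261.

261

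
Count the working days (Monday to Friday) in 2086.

261 weekdays

January 1, 2086 is a Tuesday.
The range spans 365 days (inclusive of both endpoints).
365 = 7 × 52 + 1, so there are 52 full weeks plus 1 extra day.
Each full week contributes 5 weekdays (Mon–Fri): 52 × 5 = 260.
The 1 extra day is Tuesday — 1 of them qualifies.
Total: 260 + 1 = 261.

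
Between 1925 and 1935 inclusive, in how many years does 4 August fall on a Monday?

Day of week of August 4 in each year:
1925: Tue, 1926: Wed, 1927: Thu, 1928: Sat, 1929: Sun, 1930: Mon ✓, 1931: Tue, 1932: Thu, 1933: Fri, 1934: Sat, 1935: Sun
Mondays: 1930.

1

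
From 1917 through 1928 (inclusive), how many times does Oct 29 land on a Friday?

Day of week of October 29 in each year:
1917: Mon, 1918: Tue, 1919: Wed, 1920: Fri ✓, 1921: Sat, 1922: Sun, 1923: Mon, 1924: Wed, 1925: Thu, 1926: Fri ✓, 1927: Sat, 1928: Mon
Fridays: 1920, 1926.

2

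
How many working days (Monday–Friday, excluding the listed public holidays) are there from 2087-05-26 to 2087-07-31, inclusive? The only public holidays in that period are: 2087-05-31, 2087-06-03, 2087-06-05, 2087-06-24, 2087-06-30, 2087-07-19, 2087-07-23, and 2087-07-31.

43 working days

2087-05-26 is a Monday.
From 2087-05-26 to 2087-07-31 is 67 days inclusive.
67 = 7 × 9 + 4, so there are 9 full weeks plus 4 extra days.
Each full week contributes 5 weekdays (Mon–Fri): 9 × 5 = 45.
The 4 extra days are Monday, Tuesday, Wednesday, Thursday — 4 of them qualify.
Total: 45 + 4 = 49.
Holidays: 2087-05-31 (Sat); 2087-06-03 (Tue); 2087-06-05 (Thu); 2087-06-24 (Tue); 2087-06-30 (Mon); 2087-07-19 (Sat); 2087-07-23 (Wed); 2087-07-31 (Thu).
6 of the 8 holidays fall on weekdays; the rest are weekends and were already excluded.
Business days: 49 − 6 = 43.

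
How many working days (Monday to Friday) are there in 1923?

January 1, 1923 is a Monday.
From January 1, 1923 to December 31, 1923 is 365 days inclusive.
365 = 7 × 52 + 1, so there are 52 full weeks plus 1 extra day.
Each full week contributes 5 weekdays (Mon–Fri): 52 × 5 = 260.
The 1 extra day is Monday — 1 of them qualifies.
Total: 260 + 1 = 261.

261 weekdays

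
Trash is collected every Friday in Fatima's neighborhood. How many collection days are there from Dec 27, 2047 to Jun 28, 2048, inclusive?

27 Fridays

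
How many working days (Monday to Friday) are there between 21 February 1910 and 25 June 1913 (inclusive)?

873

21 February 1910 is a Monday.
The range spans 1221 days (inclusive of both endpoints).
1221 = 7 × 174 + 3, so there are 174 full weeks plus 3 extra days.
Each full week contributes 5 weekdays (Mon–Fri): 174 × 5 = 870.
The 3 extra days are Monday, Tuesday, Wednesday — 3 of them qualify.
Total: 870 + 3 = 873.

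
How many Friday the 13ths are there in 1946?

2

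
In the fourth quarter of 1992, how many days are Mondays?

13

1 October 1992 is a Thursday.
The range spans 92 days (inclusive of both endpoints).
92 = 7 × 13 + 1, so there are 13 full weeks plus 1 extra day.
Each full week contributes one Monday: 13 so far.
The 1 extra day is Thu — none qualify.
Total: 13 + 0 = 13.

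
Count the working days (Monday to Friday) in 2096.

261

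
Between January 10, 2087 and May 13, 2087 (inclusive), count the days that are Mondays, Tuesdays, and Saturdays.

54

January 10, 2087 is a Friday.
That's 124 days from start to end, counting both.
124 = 7 × 17 + 5, so there are 17 full weeks plus 5 extra days.
Each full week contributes 3 days from the set (Mon, Tue, Sat): 17 × 3 = 51.
The 5 extra days are Friday, Saturday, Sunday, Monday, Tuesday — 3 of them qualify.
Total: 51 + 3 = 54.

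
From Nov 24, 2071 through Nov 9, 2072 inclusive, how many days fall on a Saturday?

Nov 24, 2071 is a Tuesday.
From Nov 24, 2071 to Nov 9, 2072 is 352 days inclusive.
352 = 7 × 50 + 2, so there are 50 full weeks plus 2 extra days.
Each full week contributes one Saturday: 50 so far.
The 2 extra days are Tue, Wed — none qualify.
Total: 50 + 0 = 50.

50 Saturdays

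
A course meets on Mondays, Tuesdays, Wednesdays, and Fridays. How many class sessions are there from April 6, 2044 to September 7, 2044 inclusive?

89

April 6, 2044 is a Wednesday.
The range spans 155 days (inclusive of both endpoints).
155 = 7 × 22 + 1, so there are 22 full weeks plus 1 extra day.
Each full week contributes 4 days from the set (Mon, Tue, Wed, Fri): 22 × 4 = 88.
The 1 extra day is Wed — 1 of them qualifies.
Total: 88 + 1 = 89.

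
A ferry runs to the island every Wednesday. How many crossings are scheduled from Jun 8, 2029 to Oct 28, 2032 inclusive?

Jun 8, 2029 is a Friday.
The range spans 1239 days (inclusive of both endpoints).
1239 = 7 × 177, so the span is exactly 177 full weeks.
Each full week contributes one Wednesday: 177 so far.
Total: 177.

177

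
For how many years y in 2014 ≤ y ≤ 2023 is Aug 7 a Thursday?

1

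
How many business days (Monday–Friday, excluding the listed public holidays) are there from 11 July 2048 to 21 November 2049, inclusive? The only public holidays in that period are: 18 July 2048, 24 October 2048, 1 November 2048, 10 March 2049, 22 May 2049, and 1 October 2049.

11 July 2048 is a Saturday.
That's 499 days from start to end, counting both.
499 = 7 × 71 + 2, so there are 71 full weeks plus 2 extra days.
Each full week contributes 5 weekdays (Mon–Fri): 71 × 5 = 355.
The 2 extra days are Saturday, Sunday — none qualify.
Total: 355 + 0 = 355.
Holidays: 18 July 2048 (Sat); 24 October 2048 (Sat); 1 November 2048 (Sun); 10 March 2049 (Wed); 22 May 2049 (Sat); 1 October 2049 (Fri).
2 of the 6 holidays fall on weekdays; the rest are weekends and were already excluded.
Business days: 355 − 2 = 353.

353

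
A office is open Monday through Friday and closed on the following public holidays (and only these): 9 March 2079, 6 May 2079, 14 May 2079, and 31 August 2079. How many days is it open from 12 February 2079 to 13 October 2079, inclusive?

173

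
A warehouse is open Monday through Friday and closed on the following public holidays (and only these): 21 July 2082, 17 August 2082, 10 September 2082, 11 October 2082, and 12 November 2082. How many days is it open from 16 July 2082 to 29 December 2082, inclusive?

115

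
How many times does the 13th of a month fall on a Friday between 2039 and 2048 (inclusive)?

19

Friday-the-13ths by year:
2039: May
2040: Jan, Apr, Jul
2041: Sep, Dec
2042: Jun
2043: Feb, Mar, Nov
2044: May
2045: Jan, Oct
2046: Apr, Jul
2047: Sep, Dec
2048: Mar, Nov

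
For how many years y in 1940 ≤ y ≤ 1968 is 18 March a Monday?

5

Day of week of March 18 in each year:
1940: Mon ✓, 1941: Tue, 1942: Wed, 1943: Thu, 1944: Sat, 1945: Sun, 1946: Mon ✓, 1947: Tue, 1948: Thu, 1949: Fri, 1950: Sat, 1951: Sun, 1952: Tue, 1953: Wed, 1954: Thu, 1955: Fri, 1956: Sun, 1957: Mon ✓, 1958: Tue, 1959: Wed, 1960: Fri, 1961: Sat, 1962: Sun, 1963: Mon ✓, 1964: Wed, 1965: Thu, 1966: Fri, 1967: Sat, 1968: Mon ✓
Mondays: 1940, 1946, 1957, 1963, 1968.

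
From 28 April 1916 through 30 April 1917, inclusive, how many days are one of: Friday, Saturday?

28 April 1916 is a Friday.
The range spans 368 days (inclusive of both endpoints).
368 = 7 × 52 + 4, so there are 52 full weeks plus 4 extra days.
Each full week contributes 2 days from the set (Fri, Sat): 52 × 2 = 104.
The 4 extra days are Friday, Saturday, Sunday, Monday — 2 of them qualify.
Total: 104 + 2 = 106.

106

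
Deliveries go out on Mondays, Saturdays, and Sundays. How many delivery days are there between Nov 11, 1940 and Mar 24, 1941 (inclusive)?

58

Nov 11, 1940 is a Monday.
That's 134 days from start to end, counting both.
134 = 7 × 19 + 1, so there are 19 full weeks plus 1 extra day.
Each full week contributes 3 days from the set (Mon, Sat, Sun): 19 × 3 = 57.
The 1 extra day is Monday — 1 of them qualifies.
Total: 57 + 1 = 58.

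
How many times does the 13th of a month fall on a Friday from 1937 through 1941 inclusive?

Friday-the-13ths by year:
1937: Aug
1938: May
1939: Jan, Oct
1940: Sep, Dec
1941: Jun

7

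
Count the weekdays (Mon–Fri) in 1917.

261 weekdays

January 1, 1917 is a Monday.
From January 1, 1917 to December 31, 1917 is 365 days inclusive.
365 = 7 × 52 + 1, so there are 52 full weeks plus 1 extra day.
Each full week contributes 5 weekdays (Mon–Fri): 52 × 5 = 260.
The 1 extra day is Mon — 1 of them qualifies.
Total: 260 + 1 = 261.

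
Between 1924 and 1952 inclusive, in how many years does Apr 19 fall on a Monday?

4

Day of week of April 19 in each year:
1924: Sat, 1925: Sun, 1926: Mon ✓, 1927: Tue, 1928: Thu, 1929: Fri, 1930: Sat, 1931: Sun, 1932: Tue, 1933: Wed, 1934: Thu, 1935: Fri, 1936: Sun, 1937: Mon ✓, 1938: Tue, 1939: Wed, 1940: Fri, 1941: Sat, 1942: Sun, 1943: Mon ✓, 1944: Wed, 1945: Thu, 1946: Fri, 1947: Sat, 1948: Mon ✓, 1949: Tue, 1950: Wed, 1951: Thu, 1952: Sat
Mondays: 1926, 1937, 1943, 1948.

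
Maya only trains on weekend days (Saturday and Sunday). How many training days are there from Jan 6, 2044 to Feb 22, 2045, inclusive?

118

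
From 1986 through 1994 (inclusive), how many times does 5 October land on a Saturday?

1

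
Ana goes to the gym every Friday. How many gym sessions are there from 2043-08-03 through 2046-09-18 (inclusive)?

163 Fridays

2043-08-03 is a Monday.
From 2043-08-03 to 2046-09-18 is 1143 days inclusive.
1143 = 7 × 163 + 2, so there are 163 full weeks plus 2 extra days.
Each full week contributes one Friday: 163 so far.
The 2 extra days are Mon, Tue — none qualify.
Total: 163 + 0 = 163.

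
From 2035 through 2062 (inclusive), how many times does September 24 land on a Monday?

4

Day of week of September 24 in each year:
2035: Mon ✓, 2036: Wed, 2037: Thu, 2038: Fri, 2039: Sat, 2040: Mon ✓, 2041: Tue, 2042: Wed, 2043: Thu, 2044: Sat, 2045: Sun, 2046: Mon ✓, 2047: Tue, 2048: Thu, 2049: Fri, 2050: Sat, 2051: Sun, 2052: Tue, 2053: Wed, 2054: Thu, 2055: Fri, 2056: Sun, 2057: Mon ✓, 2058: Tue, 2059: Wed, 2060: Fri, 2061: Sat, 2062: Sun
Mondays: 2035, 2040, 2046, 2057.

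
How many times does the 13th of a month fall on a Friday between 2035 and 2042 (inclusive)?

14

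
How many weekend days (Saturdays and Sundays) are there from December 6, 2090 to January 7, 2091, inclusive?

December 6, 2090 is a Wednesday.
From December 6, 2090 to January 7, 2091 is 33 days inclusive.
33 = 7 × 4 + 5, so there are 4 full weeks plus 5 extra days.
Each full week contributes 2 weekend days (Sat, Sun): 4 × 2 = 8.
The 5 extra days are Wed, Thu, Fri, Sat, Sun — 2 of them qualify.
Total: 8 + 2 = 10.

10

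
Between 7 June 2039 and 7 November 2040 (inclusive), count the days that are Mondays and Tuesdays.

7 June 2039 is a Tuesday.
From 7 June 2039 to 7 November 2040 is 520 days inclusive.
520 = 7 × 74 + 2, so there are 74 full weeks plus 2 extra days.
Each full week contributes 2 days from the set (Mon, Tue): 74 × 2 = 148.
The 2 extra days are Tue, Wed — 1 of them qualifies.
Total: 148 + 1 = 149.

149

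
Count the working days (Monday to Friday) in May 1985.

1985-05-01 is a Wednesday.
The range spans 31 days (inclusive of both endpoints).
31 = 7 × 4 + 3, so there are 4 full weeks plus 3 extra days.
Each full week contributes 5 weekdays (Mon–Fri): 4 × 5 = 20.
The 3 extra days are Wednesday, Thursday, Friday — 3 of them qualify.
Total: 20 + 3 = 23.

23 weekdays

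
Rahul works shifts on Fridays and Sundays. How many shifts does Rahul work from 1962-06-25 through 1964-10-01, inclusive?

1962-06-25 is a Monday.
From 1962-06-25 to 1964-10-01 is 830 days inclusive.
830 = 7 × 118 + 4, so there are 118 full weeks plus 4 extra days.
Each full week contributes 2 days from the set (Fri, Sun): 118 × 2 = 236.
The 4 extra days are Mon, Tue, Wed, Thu — none qualify.
Total: 236 + 0 = 236.

236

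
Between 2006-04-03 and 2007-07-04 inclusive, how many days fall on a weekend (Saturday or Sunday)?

130

2006-04-03 is a Monday.
From 2006-04-03 to 2007-07-04 is 458 days inclusive.
458 = 7 × 65 + 3, so there are 65 full weeks plus 3 extra days.
Each full week contributes 2 weekend days (Sat, Sun): 65 × 2 = 130.
The 3 extra days are Monday, Tuesday, Wednesday — none qualify.
Total: 130 + 0 = 130.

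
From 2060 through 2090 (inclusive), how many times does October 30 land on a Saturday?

5

Day of week of October 30 in each year:
2060: Sat ✓, 2061: Sun, 2062: Mon, 2063: Tue, 2064: Thu, 2065: Fri, 2066: Sat ✓, 2067: Sun, 2068: Tue, 2069: Wed, 2070: Thu, 2071: Fri, 2072: Sun, 2073: Mon, 2074: Tue, 2075: Wed, 2076: Fri, 2077: Sat ✓, 2078: Sun, 2079: Mon, 2080: Wed, 2081: Thu, 2082: Fri, 2083: Sat ✓, 2084: Mon, 2085: Tue, 2086: Wed, 2087: Thu, 2088: Sat ✓, 2089: Sun, 2090: Mon
Saturdays: 2060, 2066, 2077, 2083, 2088.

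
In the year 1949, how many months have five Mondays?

4

A month has five Mondays exactly when Monday falls within its first (length − 28) days.
Jan: 31 days, starts Sat → 5 of Sat, Sun, Mon ✓
Feb: 28 days, starts Tue → 5 of (none)
Mar: 31 days, starts Tue → 5 of Tue, Wed, Thu
Apr: 30 days, starts Fri → 5 of Fri, Sat
May: 31 days, starts Sun → 5 of Sun, Mon, Tue ✓
Jun: 30 days, starts Wed → 5 of Wed, Thu
Jul: 31 days, starts Fri → 5 of Fri, Sat, Sun
Aug: 31 days, starts Mon → 5 of Mon, Tue, Wed ✓
Sep: 30 days, starts Thu → 5 of Thu, Fri
Oct: 31 days, starts Sat → 5 of Sat, Sun, Mon ✓
Nov: 30 days, starts Tue → 5 of Tue, Wed
Dec: 31 days, starts Thu → 5 of Thu, Fri, Sat
Months with five Mondays: Jan, May, Aug, Oct.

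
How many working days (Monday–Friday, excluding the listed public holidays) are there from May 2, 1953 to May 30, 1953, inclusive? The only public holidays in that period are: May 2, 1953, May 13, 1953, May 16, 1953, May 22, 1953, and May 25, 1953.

May 2, 1953 is a Saturday.
The range spans 29 days (inclusive of both endpoints).
29 = 7 × 4 + 1, so there are 4 full weeks plus 1 extra day.
Each full week contributes 5 weekdays (Mon–Fri): 4 × 5 = 20.
The 1 extra day is Sat — none qualify.
Total: 20 + 0 = 20.
Holidays: May 2, 1953 (Sat); May 13, 1953 (Wed); May 16, 1953 (Sat); May 22, 1953 (Fri); May 25, 1953 (Mon).
3 of the 5 holidays fall on weekdays; the rest are weekends and were already excluded.
Business days: 20 − 3 = 17.

17 working days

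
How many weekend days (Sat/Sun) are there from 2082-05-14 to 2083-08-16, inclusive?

132

2082-05-14 is a Thursday.
From 2082-05-14 to 2083-08-16 is 460 days inclusive.
460 = 7 × 65 + 5, so there are 65 full weeks plus 5 extra days.
Each full week contributes 2 weekend days (Sat, Sun): 65 × 2 = 130.
The 5 extra days are Thursday, Friday, Saturday, Sunday, Monday — 2 of them qualify.
Total: 130 + 2 = 132.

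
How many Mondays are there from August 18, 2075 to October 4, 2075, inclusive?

7

August 18, 2075 is a Sunday.
From August 18, 2075 to October 4, 2075 is 48 days inclusive.
48 = 7 × 6 + 6, so there are 6 full weeks plus 6 extra days.
Each full week contributes one Monday: 6 so far.
The 6 extra days are Sun, Mon, Tue, Wed, Thu, Fri — 1 of them qualifies.
Total: 6 + 1 = 7.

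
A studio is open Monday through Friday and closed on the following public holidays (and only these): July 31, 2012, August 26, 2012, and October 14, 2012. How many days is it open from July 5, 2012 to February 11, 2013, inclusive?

157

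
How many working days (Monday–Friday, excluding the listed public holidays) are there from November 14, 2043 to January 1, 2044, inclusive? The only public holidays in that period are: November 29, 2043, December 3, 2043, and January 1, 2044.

November 14, 2043 is a Saturday.
That's 49 days from start to end, counting both.
49 = 7 × 7, so the span is exactly 7 full weeks.
Each full week contributes 5 weekdays (Mon–Fri): 7 × 5 = 35.
Total: 35.
Holidays: November 29, 2043 (Sun); December 3, 2043 (Thu); January 1, 2044 (Fri).
2 of the 3 holidays fall on weekdays; the rest are weekends and were already excluded.
Business days: 35 − 2 = 33.

33 working days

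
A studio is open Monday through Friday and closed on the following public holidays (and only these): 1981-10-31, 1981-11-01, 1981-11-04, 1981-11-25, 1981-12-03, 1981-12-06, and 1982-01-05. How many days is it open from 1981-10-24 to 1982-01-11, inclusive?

1981-10-24 is a Saturday.
That's 80 days from start to end, counting both.
80 = 7 × 11 + 3, so there are 11 full weeks plus 3 extra days.
Each full week contributes 5 weekdays (Mon–Fri): 11 × 5 = 55.
The 3 extra days are Saturday, Sunday, Monday — 1 of them qualifies.
Total: 55 + 1 = 56.
Holidays: 1981-10-31 (Sat); 1981-11-01 (Sun); 1981-11-04 (Wed); 1981-11-25 (Wed); 1981-12-03 (Thu); 1981-12-06 (Sun); 1982-01-05 (Tue).
4 of the 7 holidays fall on weekdays; the rest are weekends and were already excluded.
Business days: 56 − 4 = 52.

52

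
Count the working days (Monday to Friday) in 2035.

January 1, 2035 is a Monday.
The range spans 365 days (inclusive of both endpoints).
365 = 7 × 52 + 1, so there are 52 full weeks plus 1 extra day.
Each full week contributes 5 weekdays (Mon–Fri): 52 × 5 = 260.
The 1 extra day is Monday — 1 of them qualifies.
Total: 260 + 1 = 261.

261 weekdays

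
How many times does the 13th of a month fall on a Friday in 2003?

1

The 13th falls on a Friday when the month's 13th has weekday Fri.
Jan 13 is Mon; Feb 13 is Thu; Mar 13 is Thu; Apr 13 is Sun; May 13 is Tue; Jun 13 is Fri ✓; Jul 13 is Sun; Aug 13 is Wed; Sep 13 is Sat; Oct 13 is Mon; Nov 13 is Thu; Dec 13 is Sat.
Friday the 13ths: Jun.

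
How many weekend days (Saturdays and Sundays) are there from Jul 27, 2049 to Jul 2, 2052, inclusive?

306

Jul 27, 2049 is a Tuesday.
That's 1072 days from start to end, counting both.
1072 = 7 × 153 + 1, so there are 153 full weeks plus 1 extra day.
Each full week contributes 2 weekend days (Sat, Sun): 153 × 2 = 306.
The 1 extra day is Tue — none qualify.
Total: 306 + 0 = 306.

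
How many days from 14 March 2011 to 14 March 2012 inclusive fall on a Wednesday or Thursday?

105

14 March 2011 is a Monday.
That's 367 days from start to end, counting both.
367 = 7 × 52 + 3, so there are 52 full weeks plus 3 extra days.
Each full week contributes 2 days from the set (Wed, Thu): 52 × 2 = 104.
The 3 extra days are Mon, Tue, Wed — 1 of them qualifies.
Total: 104 + 1 = 105.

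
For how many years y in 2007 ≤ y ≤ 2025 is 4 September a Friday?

3

Day of week of September 4 in each year:
2007: Tue, 2008: Thu, 2009: Fri ✓, 2010: Sat, 2011: Sun, 2012: Tue, 2013: Wed, 2014: Thu, 2015: Fri ✓, 2016: Sun, 2017: Mon, 2018: Tue, 2019: Wed, 2020: Fri ✓, 2021: Sat, 2022: Sun, 2023: Mon, 2024: Wed, 2025: Thu
Fridays: 2009, 2015, 2020.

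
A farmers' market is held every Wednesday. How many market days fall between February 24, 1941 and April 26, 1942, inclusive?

61

February 24, 1941 is a Monday.
That's 427 days from start to end, counting both.
427 = 7 × 61, so the span is exactly 61 full weeks.
Each full week contributes one Wednesday: 61 so far.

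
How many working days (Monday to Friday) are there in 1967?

1967-01-01 is a Sunday.
From 1967-01-01 to 1967-12-31 is 365 days inclusive.
365 = 7 × 52 + 1, so there are 52 full weeks plus 1 extra day.
Each full week contributes 5 weekdays (Mon–Fri): 52 × 5 = 260.
The 1 extra day is Sun — none qualify.
Total: 260 + 0 = 260.

260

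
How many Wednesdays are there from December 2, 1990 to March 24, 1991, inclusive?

December 2, 1990 is a Sunday.
From December 2, 1990 to March 24, 1991 is 113 days inclusive.
113 = 7 × 16 + 1, so there are 16 full weeks plus 1 extra day.
Each full week contributes one Wednesday: 16 so far.
The 1 extra day is Sunday — none qualify.
Total: 16 + 0 = 16.

16 Wednesdays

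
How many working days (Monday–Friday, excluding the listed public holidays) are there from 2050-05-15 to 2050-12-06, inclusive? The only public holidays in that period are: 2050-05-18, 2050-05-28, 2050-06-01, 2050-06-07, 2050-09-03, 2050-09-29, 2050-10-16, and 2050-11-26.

143 working days

2050-05-15 is a Sunday.
The range spans 206 days (inclusive of both endpoints).
206 = 7 × 29 + 3, so there are 29 full weeks plus 3 extra days.
Each full week contributes 5 weekdays (Mon–Fri): 29 × 5 = 145.
The 3 extra days are Sunday, Monday, Tuesday — 2 of them qualify.
Total: 145 + 2 = 147.
Holidays: 2050-05-18 (Wed); 2050-05-28 (Sat); 2050-06-01 (Wed); 2050-06-07 (Tue); 2050-09-03 (Sat); 2050-09-29 (Thu); 2050-10-16 (Sun); 2050-11-26 (Sat).
4 of the 8 holidays fall on weekdays; the rest are weekends and were already excluded.
Business days: 147 − 4 = 143.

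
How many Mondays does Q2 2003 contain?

13

April 1, 2003 is a Tuesday.
From April 1, 2003 to June 30, 2003 is 91 days inclusive.
91 = 7 × 13, so the span is exactly 13 full weeks.
Each full week contributes one Monday: 13 so far.
Total: 13.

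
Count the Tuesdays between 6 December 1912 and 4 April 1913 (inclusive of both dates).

17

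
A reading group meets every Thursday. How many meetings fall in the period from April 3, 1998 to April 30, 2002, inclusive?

April 3, 1998 is a Friday.
From April 3, 1998 to April 30, 2002 is 1489 days inclusive.
1489 = 7 × 212 + 5, so there are 212 full weeks plus 5 extra days.
Each full week contributes one Thursday: 212 so far.
The 5 extra days are Fri, Sat, Sun, Mon, Tue — none qualify.
Total: 212 + 0 = 212.

212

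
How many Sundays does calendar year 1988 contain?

January 1, 1988 is a Friday.
The range spans 366 days (inclusive of both endpoints).
366 = 7 × 52 + 2, so there are 52 full weeks plus 2 extra days.
Each full week contributes one Sunday: 52 so far.
The 2 extra days are Friday, Saturday — none qualify.
Total: 52 + 0 = 52.

52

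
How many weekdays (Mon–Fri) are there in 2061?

260

January 1, 2061 is a Saturday.
That's 365 days from start to end, counting both.
365 = 7 × 52 + 1, so there are 52 full weeks plus 1 extra day.
Each full week contributes 5 weekdays (Mon–Fri): 52 × 5 = 260.
The 1 extra day is Sat — none qualify.
Total: 260 + 0 = 260.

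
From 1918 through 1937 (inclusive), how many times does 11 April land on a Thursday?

Day of week of April 11 in each year:
1918: Thu ✓, 1919: Fri, 1920: Sun, 1921: Mon, 1922: Tue, 1923: Wed, 1924: Fri, 1925: Sat, 1926: Sun, 1927: Mon, 1928: Wed, 1929: Thu ✓, 1930: Fri, 1931: Sat, 1932: Mon, 1933: Tue, 1934: Wed, 1935: Thu ✓, 1936: Sat, 1937: Sun
Thursdays: 1918, 1929, 1935.

3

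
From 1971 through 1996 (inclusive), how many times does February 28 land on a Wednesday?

Day of week of February 28 in each year:
1971: Sun, 1972: Mon, 1973: Wed ✓, 1974: Thu, 1975: Fri, 1976: Sat, 1977: Mon, 1978: Tue, 1979: Wed ✓, 1980: Thu, 1981: Sat, 1982: Sun, 1983: Mon, 1984: Tue, 1985: Thu, 1986: Fri, 1987: Sat, 1988: Sun, 1989: Tue, 1990: Wed ✓, 1991: Thu, 1992: Fri, 1993: Sun, 1994: Mon, 1995: Tue, 1996: Wed ✓
Wednesdays: 1973, 1979, 1990, 1996.

4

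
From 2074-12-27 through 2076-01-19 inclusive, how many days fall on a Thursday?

56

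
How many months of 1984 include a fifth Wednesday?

4

A month has five Wednesdays exactly when Wednesday falls within its first (length − 28) days.
Jan: 31 days, starts Sun → 5 of Sun, Mon, Tue
Feb: 29 days, starts Wed → 5 of Wed ✓
Mar: 31 days, starts Thu → 5 of Thu, Fri, Sat
Apr: 30 days, starts Sun → 5 of Sun, Mon
May: 31 days, starts Tue → 5 of Tue, Wed, Thu ✓
Jun: 30 days, starts Fri → 5 of Fri, Sat
Jul: 31 days, starts Sun → 5 of Sun, Mon, Tue
Aug: 31 days, starts Wed → 5 of Wed, Thu, Fri ✓
Sep: 30 days, starts Sat → 5 of Sat, Sun
Oct: 31 days, starts Mon → 5 of Mon, Tue, Wed ✓
Nov: 30 days, starts Thu → 5 of Thu, Fri
Dec: 31 days, starts Sat → 5 of Sat, Sun, Mon
Months with five Wednesdays: Feb, May, Aug, Oct.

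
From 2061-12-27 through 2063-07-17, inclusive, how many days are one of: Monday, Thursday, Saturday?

243

2061-12-27 is a Tuesday.
That's 568 days from start to end, counting both.
568 = 7 × 81 + 1, so there are 81 full weeks plus 1 extra day.
Each full week contributes 3 days from the set (Mon, Thu, Sat): 81 × 3 = 243.
The 1 extra day is Tue — none qualify.
Total: 243 + 0 = 243.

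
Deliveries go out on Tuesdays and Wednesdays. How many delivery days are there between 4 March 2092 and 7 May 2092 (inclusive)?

20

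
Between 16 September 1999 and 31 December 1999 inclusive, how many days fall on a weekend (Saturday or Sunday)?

16 September 1999 is a Thursday.
From 16 September 1999 to 31 December 1999 is 107 days inclusive.
107 = 7 × 15 + 2, so there are 15 full weeks plus 2 extra days.
Each full week contributes 2 weekend days (Sat, Sun): 15 × 2 = 30.
The 2 extra days are Thursday, Friday — none qualify.
Total: 30 + 0 = 30.

30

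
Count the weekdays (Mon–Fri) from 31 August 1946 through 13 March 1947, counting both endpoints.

139

31 August 1946 is a Saturday.
From 31 August 1946 to 13 March 1947 is 195 days inclusive.
195 = 7 × 27 + 6, so there are 27 full weeks plus 6 extra days.
Each full week contributes 5 weekdays (Mon–Fri): 27 × 5 = 135.
The 6 extra days are Saturday, Sunday, Monday, Tuesday, Wednesday, Thursday — 4 of them qualify.
Total: 135 + 4 = 139.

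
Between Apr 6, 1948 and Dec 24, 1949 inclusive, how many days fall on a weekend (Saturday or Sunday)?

179

Apr 6, 1948 is a Tuesday.
From Apr 6, 1948 to Dec 24, 1949 is 628 days inclusive.
628 = 7 × 89 + 5, so there are 89 full weeks plus 5 extra days.
Each full week contributes 2 weekend days (Sat, Sun): 89 × 2 = 178.
The 5 extra days are Tuesday, Wednesday, Thursday, Friday, Saturday — 1 of them qualifies.
Total: 178 + 1 = 179.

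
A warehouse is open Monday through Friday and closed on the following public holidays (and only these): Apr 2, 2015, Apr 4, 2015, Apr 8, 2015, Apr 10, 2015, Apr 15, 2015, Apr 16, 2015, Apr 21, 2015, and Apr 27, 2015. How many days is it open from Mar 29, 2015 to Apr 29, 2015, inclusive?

16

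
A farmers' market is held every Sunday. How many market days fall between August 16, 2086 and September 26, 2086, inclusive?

August 16, 2086 is a Friday.
That's 42 days from start to end, counting both.
42 = 7 × 6, so the span is exactly 6 full weeks.
Each full week contributes one Sunday: 6 so far.

6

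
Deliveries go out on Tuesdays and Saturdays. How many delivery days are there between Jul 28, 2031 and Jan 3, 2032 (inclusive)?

Jul 28, 2031 is a Monday.
That's 160 days from start to end, counting both.
160 = 7 × 22 + 6, so there are 22 full weeks plus 6 extra days.
Each full week contributes 2 days from the set (Tue, Sat): 22 × 2 = 44.
The 6 extra days are Mon, Tue, Wed, Thu, Fri, Sat — 2 of them qualify.
Total: 44 + 2 = 46.

46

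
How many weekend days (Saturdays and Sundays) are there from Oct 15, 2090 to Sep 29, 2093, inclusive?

309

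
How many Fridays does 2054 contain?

52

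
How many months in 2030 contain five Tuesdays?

A month has five Tuesdays exactly when Tuesday falls within its first (length − 28) days.
Jan: 31 days, starts Tue → 5 of Tue, Wed, Thu ✓
Feb: 28 days, starts Fri → 5 of (none)
Mar: 31 days, starts Fri → 5 of Fri, Sat, Sun
Apr: 30 days, starts Mon → 5 of Mon, Tue ✓
May: 31 days, starts Wed → 5 of Wed, Thu, Fri
Jun: 30 days, starts Sat → 5 of Sat, Sun
Jul: 31 days, starts Mon → 5 of Mon, Tue, Wed ✓
Aug: 31 days, starts Thu → 5 of Thu, Fri, Sat
Sep: 30 days, starts Sun → 5 of Sun, Mon
Oct: 31 days, starts Tue → 5 of Tue, Wed, Thu ✓
Nov: 30 days, starts Fri → 5 of Fri, Sat
Dec: 31 days, starts Sun → 5 of Sun, Mon, Tue ✓
Months with five Tuesdays: Jan, Apr, Jul, Oct, Dec.

5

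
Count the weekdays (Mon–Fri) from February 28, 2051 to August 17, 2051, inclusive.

February 28, 2051 is a Tuesday.
The range spans 171 days (inclusive of both endpoints).
171 = 7 × 24 + 3, so there are 24 full weeks plus 3 extra days.
Each full week contributes 5 weekdays (Mon–Fri): 24 × 5 = 120.
The 3 extra days are Tuesday, Wednesday, Thursday — 3 of them qualify.
Total: 120 + 3 = 123.

123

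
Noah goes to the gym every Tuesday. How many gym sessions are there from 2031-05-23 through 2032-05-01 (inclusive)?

2031-05-23 is a Friday.
The range spans 345 days (inclusive of both endpoints).
345 = 7 × 49 + 2, so there are 49 full weeks plus 2 extra days.
Each full week contributes one Tuesday: 49 so far.
The 2 extra days are Fri, Sat — none qualify.
Total: 49 + 0 = 49.

49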